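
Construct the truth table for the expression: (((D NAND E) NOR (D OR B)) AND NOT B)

B | D | E | Output
------------------
0 | 0 | 0 | 0
0 | 0 | 1 | 0
0 | 1 | 0 | 0
0 | 1 | 1 | 0
1 | 0 | 0 | 0
1 | 0 | 1 | 0
1 | 1 | 0 | 0
1 | 1 | 1 | 0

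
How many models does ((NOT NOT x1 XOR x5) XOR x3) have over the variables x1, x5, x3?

Satisfying assignments: (0,0,1), (0,1,0), (1,0,0), (1,1,1)
Count: 4 out of 8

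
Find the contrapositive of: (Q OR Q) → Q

Contrapositive: NOT Q → NOT (Q OR Q)
Note: A statement and its contrapositive are logically equivalent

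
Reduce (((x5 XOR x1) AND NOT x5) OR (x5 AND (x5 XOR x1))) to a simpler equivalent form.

By distribution ((E AND v) OR (E AND NOT v) = E):
= (x5 XOR x1)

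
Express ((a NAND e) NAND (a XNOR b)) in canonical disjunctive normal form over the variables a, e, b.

(NOT a AND NOT e AND b) OR (NOT a AND e AND b) OR (a AND NOT e AND NOT b) OR (a AND e AND NOT b) OR (a AND e AND b)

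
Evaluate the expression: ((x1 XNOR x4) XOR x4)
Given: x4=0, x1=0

Substituting: ((0 XNOR 0) XOR 0)
= 1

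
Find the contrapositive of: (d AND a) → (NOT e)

Contrapositive: e → NOT (d AND a)
Note: A statement and its contrapositive are logically equivalent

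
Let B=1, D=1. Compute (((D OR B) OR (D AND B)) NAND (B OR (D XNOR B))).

Substituting: (((1 OR 1) OR (1 AND 1)) NAND (1 OR (1 XNOR 1)))
= 0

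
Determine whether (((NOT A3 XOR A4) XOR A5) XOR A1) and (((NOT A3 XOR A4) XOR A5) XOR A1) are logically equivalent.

Yes, they are equivalent — the two output columns agree on all 16 assignments:
A4 | A5 | A1 | A3 | Expression 1 | Expression 2
-----------------------------------------------
0 | 0 | 0 | 0 | 1 | 1
0 | 0 | 0 | 1 | 0 | 0
0 | 0 | 1 | 0 | 0 | 0
0 | 0 | 1 | 1 | 1 | 1
0 | 1 | 0 | 0 | 0 | 0
0 | 1 | 0 | 1 | 1 | 1
0 | 1 | 1 | 0 | 1 | 1
0 | 1 | 1 | 1 | 0 | 0
1 | 0 | 0 | 0 | 0 | 0
1 | 0 | 0 | 1 | 1 | 1
1 | 0 | 1 | 0 | 1 | 1
1 | 0 | 1 | 1 | 0 | 0
1 | 1 | 0 | 0 | 1 | 1
1 | 1 | 0 | 1 | 0 | 0
1 | 1 | 1 | 0 | 0 | 0
1 | 1 | 1 | 1 | 1 | 1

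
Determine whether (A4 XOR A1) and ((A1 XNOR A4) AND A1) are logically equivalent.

No. Counterexample: with A1=0, A4=1, Expression 1 = 1 but Expression 2 = 0.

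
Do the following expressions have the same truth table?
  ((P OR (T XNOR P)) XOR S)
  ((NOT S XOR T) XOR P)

No. Counterexample: with T=0, S=0, P=1, Expression 1 = 1 but Expression 2 = 0.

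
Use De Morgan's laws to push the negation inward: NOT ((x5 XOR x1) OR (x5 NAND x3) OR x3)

NOT (x5 XOR x1) AND NOT (x5 NAND x3) AND NOT x3
De Morgan's: NOT(OR of terms) = AND of negations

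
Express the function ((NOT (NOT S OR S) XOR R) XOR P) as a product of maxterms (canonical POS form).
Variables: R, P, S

ΠM(0, 1, 6, 7) = (R OR P OR S) AND (R OR P OR NOT S) AND (NOT R OR NOT P OR S) AND (NOT R OR NOT P OR NOT S)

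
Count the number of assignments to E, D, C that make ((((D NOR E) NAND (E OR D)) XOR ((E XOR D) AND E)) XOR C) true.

Satisfying assignments: (0,0,0), (0,1,0), (1,0,1), (1,1,0)
Count: 4 out of 8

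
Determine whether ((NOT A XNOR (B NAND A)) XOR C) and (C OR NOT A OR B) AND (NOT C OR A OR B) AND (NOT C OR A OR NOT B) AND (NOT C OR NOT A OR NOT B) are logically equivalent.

Yes, they are equivalent — the two output columns agree on all 8 assignments:
C | A | B | Expression 1 | Expression 2
---------------------------------------
0 | 0 | 0 | 1 | 1
0 | 0 | 1 | 1 | 1
0 | 1 | 0 | 0 | 0
0 | 1 | 1 | 1 | 1
1 | 0 | 0 | 0 | 0
1 | 0 | 1 | 0 | 0
1 | 1 | 0 | 1 | 1
1 | 1 | 1 | 0 | 0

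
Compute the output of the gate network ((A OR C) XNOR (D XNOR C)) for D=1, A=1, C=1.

Substituting: ((1 OR 1) XNOR (1 XNOR 1))
= 1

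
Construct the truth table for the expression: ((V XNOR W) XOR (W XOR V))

W | V | Output
--------------
0 | 0 | 1
0 | 1 | 1
1 | 0 | 1
1 | 1 | 1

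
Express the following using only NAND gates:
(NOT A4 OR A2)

(((A4 NAND A4) NAND (A4 NAND A4)) NAND (A2 NAND A2))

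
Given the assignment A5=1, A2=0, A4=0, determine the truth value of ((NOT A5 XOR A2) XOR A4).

Substituting: ((NOT 1 XOR 0) XOR 0)
= 0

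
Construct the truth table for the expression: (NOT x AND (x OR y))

y | x | Output
--------------
0 | 0 | 0
0 | 1 | 0
1 | 0 | 1
1 | 1 | 0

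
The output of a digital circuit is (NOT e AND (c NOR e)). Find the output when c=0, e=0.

Substituting: (NOT 0 AND (0 NOR 0))
= 1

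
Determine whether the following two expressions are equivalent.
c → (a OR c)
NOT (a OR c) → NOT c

Yes, Contrapositive is always equivalent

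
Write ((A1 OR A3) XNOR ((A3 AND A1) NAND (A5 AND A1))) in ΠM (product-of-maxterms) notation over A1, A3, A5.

ΠM(0, 1, 7) = (A1 OR A3 OR A5) AND (A1 OR A3 OR NOT A5) AND (NOT A1 OR NOT A3 OR NOT A5)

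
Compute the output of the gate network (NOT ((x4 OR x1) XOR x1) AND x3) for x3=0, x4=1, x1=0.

Substituting: (NOT ((1 OR 0) XOR 0) AND 0)
= 0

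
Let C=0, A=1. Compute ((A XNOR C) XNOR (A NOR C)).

Substituting: ((1 XNOR 0) XNOR (1 NOR 0))
= 1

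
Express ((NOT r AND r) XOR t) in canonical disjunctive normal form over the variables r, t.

(NOT r AND t) OR (r AND t)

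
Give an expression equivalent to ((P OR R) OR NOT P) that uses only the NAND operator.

((((P NAND P) NAND (R NAND R)) NAND ((P NAND P) NAND (R NAND R))) NAND ((P NAND P) NAND (P NAND P)))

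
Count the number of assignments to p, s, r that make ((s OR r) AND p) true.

Satisfying assignments: (1,0,1), (1,1,0), (1,1,1)
Count: 3 out of 8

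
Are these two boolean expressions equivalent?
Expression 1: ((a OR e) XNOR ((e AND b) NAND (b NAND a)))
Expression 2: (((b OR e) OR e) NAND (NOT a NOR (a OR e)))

No. Counterexample: with a=0, e=0, b=0, Expression 1 = 0 but Expression 2 = 1.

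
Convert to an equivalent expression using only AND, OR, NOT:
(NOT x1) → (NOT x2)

x1 OR (NOT x2)
(Implication elimination: A → B = NOT A OR B)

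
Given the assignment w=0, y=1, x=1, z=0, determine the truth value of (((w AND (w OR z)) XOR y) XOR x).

Substituting: (((0 AND (0 OR 0)) XOR 1) XOR 1)
= 0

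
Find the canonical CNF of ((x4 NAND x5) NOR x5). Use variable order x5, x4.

(x5 OR x4) AND (x5 OR NOT x4) AND (NOT x5 OR x4) AND (NOT x5 OR NOT x4)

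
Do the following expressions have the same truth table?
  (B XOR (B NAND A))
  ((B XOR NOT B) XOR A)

No. Counterexample: with A=0, B=1, Expression 1 = 0 but Expression 2 = 1.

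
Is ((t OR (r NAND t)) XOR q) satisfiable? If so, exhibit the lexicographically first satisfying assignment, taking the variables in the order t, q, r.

t=0, q=0, r=0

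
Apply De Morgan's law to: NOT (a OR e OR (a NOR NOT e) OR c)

NOT a AND NOT e AND NOT (a NOR NOT e) AND NOT c
De Morgan's: NOT(OR of terms) = AND of negations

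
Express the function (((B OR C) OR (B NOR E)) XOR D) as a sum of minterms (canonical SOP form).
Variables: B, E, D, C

Σm(0, 1, 5, 6, 8, 9, 12, 13) = (NOT B AND NOT E AND NOT D AND NOT C) OR (NOT B AND NOT E AND NOT D AND C) OR (NOT B AND E AND NOT D AND C) OR (NOT B AND E AND D AND NOT C) OR (B AND NOT E AND NOT D AND NOT C) OR (B AND NOT E AND NOT D AND C) OR (B AND E AND NOT D AND NOT C) OR (B AND E AND NOT D AND C)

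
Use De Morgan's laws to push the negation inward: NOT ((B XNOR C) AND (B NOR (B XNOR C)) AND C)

NOT (B XNOR C) OR NOT (B NOR (B XNOR C)) OR NOT C
De Morgan's: NOT(AND of terms) = OR of negations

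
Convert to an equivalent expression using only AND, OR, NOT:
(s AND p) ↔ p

((s AND p) AND p) OR (NOT (s AND p) AND NOT p)
(Biconditional = both true or both false)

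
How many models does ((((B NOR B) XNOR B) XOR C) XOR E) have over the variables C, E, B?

Satisfying assignments: (0,1,0), (0,1,1), (1,0,0), (1,0,1)
Count: 4 out of 8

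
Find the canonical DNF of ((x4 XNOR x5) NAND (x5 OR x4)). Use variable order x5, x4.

(NOT x5 AND NOT x4) OR (NOT x5 AND x4) OR (x5 AND NOT x4)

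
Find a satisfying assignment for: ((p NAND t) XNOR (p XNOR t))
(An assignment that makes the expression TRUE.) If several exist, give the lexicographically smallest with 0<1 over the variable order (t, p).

t=0, p=0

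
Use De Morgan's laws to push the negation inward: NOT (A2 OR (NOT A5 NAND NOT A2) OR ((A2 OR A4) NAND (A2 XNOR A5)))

NOT A2 AND NOT (NOT A5 NAND NOT A2) AND NOT ((A2 OR A4) NAND (A2 XNOR A5))
De Morgan's: NOT(OR of terms) = AND of negations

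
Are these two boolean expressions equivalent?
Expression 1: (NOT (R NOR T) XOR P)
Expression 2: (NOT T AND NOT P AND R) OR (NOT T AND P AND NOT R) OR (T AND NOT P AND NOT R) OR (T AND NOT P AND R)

Yes, they are equivalent — the two output columns agree on all 8 assignments:
T | P | R | Expression 1 | Expression 2
---------------------------------------
0 | 0 | 0 | 0 | 0
0 | 0 | 1 | 1 | 1
0 | 1 | 0 | 1 | 1
0 | 1 | 1 | 0 | 0
1 | 0 | 0 | 1 | 1
1 | 0 | 1 | 1 | 1
1 | 1 | 0 | 0 | 0
1 | 1 | 1 | 0 | 0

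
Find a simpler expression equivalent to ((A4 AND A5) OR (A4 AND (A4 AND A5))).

By absorption (E OR (E AND v) = E):
= (A4 AND A5)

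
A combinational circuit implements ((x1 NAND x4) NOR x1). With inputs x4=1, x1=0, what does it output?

Substituting: ((0 NAND 1) NOR 0)
= 0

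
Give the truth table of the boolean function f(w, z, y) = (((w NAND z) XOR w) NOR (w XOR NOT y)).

w | z | y | Output
------------------
0 | 0 | 0 | 0
0 | 0 | 1 | 0
0 | 1 | 0 | 0
0 | 1 | 1 | 0
1 | 0 | 0 | 1
1 | 0 | 1 | 0
1 | 1 | 0 | 0
1 | 1 | 1 | 0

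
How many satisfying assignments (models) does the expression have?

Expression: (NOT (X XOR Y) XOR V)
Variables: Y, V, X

Satisfying assignments: (0,0,0), (0,1,1), (1,0,1), (1,1,0)
Count: 4 out of 8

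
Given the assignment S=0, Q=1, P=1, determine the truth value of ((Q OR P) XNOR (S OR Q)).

Substituting: ((1 OR 1) XNOR (0 OR 1))
= 1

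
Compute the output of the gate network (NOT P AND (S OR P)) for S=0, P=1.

Substituting: (NOT 1 AND (0 OR 1))
= 0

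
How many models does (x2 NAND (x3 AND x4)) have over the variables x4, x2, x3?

Satisfying assignments: (0,0,0), (0,0,1), (0,1,0), (0,1,1), (1,0,0), (1,0,1), (1,1,0)
Count: 7 out of 8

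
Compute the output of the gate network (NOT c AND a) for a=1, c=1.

Substituting: (NOT 1 AND 1)
= 0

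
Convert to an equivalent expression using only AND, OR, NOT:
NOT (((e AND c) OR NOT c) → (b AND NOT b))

((e AND c) OR NOT c) AND NOT (b AND NOT b)
(Negated implication: NOT(A → B) = A AND NOT B)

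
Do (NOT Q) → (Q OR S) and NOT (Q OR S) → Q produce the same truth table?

Yes, Contrapositive is always equivalent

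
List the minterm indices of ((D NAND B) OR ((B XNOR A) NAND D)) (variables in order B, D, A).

Σm(0, 1, 2, 3, 4, 5, 6) = (NOT B AND NOT D AND NOT A) OR (NOT B AND NOT D AND A) OR (NOT B AND D AND NOT A) OR (NOT B AND D AND A) OR (B AND NOT D AND NOT A) OR (B AND NOT D AND A) OR (B AND D AND NOT A)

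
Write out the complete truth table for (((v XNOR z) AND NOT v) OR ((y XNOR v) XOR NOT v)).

z | v | y | Output
------------------
0 | 0 | 0 | 1
0 | 0 | 1 | 1
0 | 1 | 0 | 0
0 | 1 | 1 | 1
1 | 0 | 0 | 0
1 | 0 | 1 | 1
1 | 1 | 0 | 0
1 | 1 | 1 | 1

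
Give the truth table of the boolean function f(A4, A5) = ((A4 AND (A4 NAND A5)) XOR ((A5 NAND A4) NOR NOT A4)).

A4 | A5 | Output
----------------
0 | 0 | 0
0 | 1 | 0
1 | 0 | 1
1 | 1 | 1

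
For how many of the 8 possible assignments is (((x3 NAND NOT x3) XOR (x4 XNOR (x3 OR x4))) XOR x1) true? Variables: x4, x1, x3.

Satisfying assignments: (0,0,1), (0,1,0), (1,1,0), (1,1,1)
Count: 4 out of 8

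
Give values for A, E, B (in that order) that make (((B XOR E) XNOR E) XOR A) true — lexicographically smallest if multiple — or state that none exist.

A=0, E=0, B=0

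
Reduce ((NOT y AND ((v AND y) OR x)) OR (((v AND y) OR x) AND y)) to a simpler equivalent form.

By distribution ((E AND v) OR (E AND NOT v) = E):
= ((v AND y) OR x)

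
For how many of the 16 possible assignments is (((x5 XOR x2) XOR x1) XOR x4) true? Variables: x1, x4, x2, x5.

Satisfying assignments: (0,0,0,1), (0,0,1,0), (0,1,0,0), (0,1,1,1), (1,0,0,0), (1,0,1,1), (1,1,0,1), (1,1,1,0)
Count: 8 out of 16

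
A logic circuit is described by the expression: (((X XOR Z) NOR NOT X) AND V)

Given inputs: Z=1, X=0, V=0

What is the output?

Substituting: (((0 XOR 1) NOR NOT 0) AND 0)
= 0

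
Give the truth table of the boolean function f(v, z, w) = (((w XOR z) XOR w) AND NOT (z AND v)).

v | z | w | Output
------------------
0 | 0 | 0 | 0
0 | 0 | 1 | 0
0 | 1 | 0 | 1
0 | 1 | 1 | 1
1 | 0 | 0 | 0
1 | 0 | 1 | 0
1 | 1 | 0 | 0
1 | 1 | 1 | 0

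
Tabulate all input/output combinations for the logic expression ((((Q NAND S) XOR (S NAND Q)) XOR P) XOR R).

P | R | Q | S | Output
----------------------
0 | 0 | 0 | 0 | 0
0 | 0 | 0 | 1 | 0
0 | 0 | 1 | 0 | 0
0 | 0 | 1 | 1 | 0
0 | 1 | 0 | 0 | 1
0 | 1 | 0 | 1 | 1
0 | 1 | 1 | 0 | 1
0 | 1 | 1 | 1 | 1
1 | 0 | 0 | 0 | 1
1 | 0 | 0 | 1 | 1
1 | 0 | 1 | 0 | 1
1 | 0 | 1 | 1 | 1
1 | 1 | 0 | 0 | 0
1 | 1 | 0 | 1 | 0
1 | 1 | 1 | 0 | 0
1 | 1 | 1 | 1 | 0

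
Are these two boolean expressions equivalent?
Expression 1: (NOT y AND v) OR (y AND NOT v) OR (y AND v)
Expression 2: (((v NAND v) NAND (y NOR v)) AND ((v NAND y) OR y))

Yes, they are equivalent — the two output columns agree on all 4 assignments:
y | v | Expression 1 | Expression 2
-----------------------------------
0 | 0 | 0 | 0
0 | 1 | 1 | 1
1 | 0 | 1 | 1
1 | 1 | 1 | 1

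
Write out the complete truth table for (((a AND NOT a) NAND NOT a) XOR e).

a | e | Output
--------------
0 | 0 | 1
0 | 1 | 0
1 | 0 | 1
1 | 1 | 0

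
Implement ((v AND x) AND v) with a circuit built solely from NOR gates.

((((v NOR v) NOR (x NOR x)) NOR ((v NOR v) NOR (x NOR x))) NOR (v NOR v))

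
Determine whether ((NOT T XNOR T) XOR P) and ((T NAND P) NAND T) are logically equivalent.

No. Counterexample: with P=0, T=0, Expression 1 = 0 but Expression 2 = 1.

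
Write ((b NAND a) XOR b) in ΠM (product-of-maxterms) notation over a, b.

ΠM(1) = (a OR NOT b)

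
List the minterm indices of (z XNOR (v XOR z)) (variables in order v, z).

Σm(0, 1) = (NOT v AND NOT z) OR (NOT v AND z)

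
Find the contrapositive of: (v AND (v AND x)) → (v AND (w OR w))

Contrapositive: NOT (v AND (w OR w)) → NOT (v AND (v AND x))
Note: A statement and its contrapositive are logically equivalent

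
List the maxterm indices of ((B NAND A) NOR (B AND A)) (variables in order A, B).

ΠM(0, 1, 2, 3) = (A OR B) AND (A OR NOT B) AND (NOT A OR B) AND (NOT A OR NOT B)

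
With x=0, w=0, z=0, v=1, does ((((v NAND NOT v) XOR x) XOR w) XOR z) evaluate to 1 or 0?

Substituting: ((((1 NAND NOT 1) XOR 0) XOR 0) XOR 0)
= 1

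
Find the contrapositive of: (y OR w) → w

Contrapositive: NOT w → NOT (y OR w)
Note: A statement and its contrapositive are logically equivalent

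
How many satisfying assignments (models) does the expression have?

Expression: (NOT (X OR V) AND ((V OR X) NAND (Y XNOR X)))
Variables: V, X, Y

Satisfying assignments: (0,0,0), (0,0,1)
Count: 2 out of 8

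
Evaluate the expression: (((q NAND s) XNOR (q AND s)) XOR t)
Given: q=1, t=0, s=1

Substituting: (((1 NAND 1) XNOR (1 AND 1)) XOR 0)
= 0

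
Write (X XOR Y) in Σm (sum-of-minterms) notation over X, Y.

Σm(1, 2) = (NOT X AND Y) OR (X AND NOT Y)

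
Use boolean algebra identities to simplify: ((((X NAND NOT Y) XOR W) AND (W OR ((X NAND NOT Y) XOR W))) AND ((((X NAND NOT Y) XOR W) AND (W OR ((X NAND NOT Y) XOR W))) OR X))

By absorption (E AND (E OR v) = E) then absorption (E AND (E OR v) = E):
= ((X NAND NOT Y) XOR W)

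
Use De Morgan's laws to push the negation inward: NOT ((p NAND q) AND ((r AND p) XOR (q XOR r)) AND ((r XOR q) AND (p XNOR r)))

NOT (p NAND q) OR NOT ((r AND p) XOR (q XOR r)) OR NOT ((r XOR q) AND (p XNOR r))
De Morgan's: NOT(AND of terms) = OR of negations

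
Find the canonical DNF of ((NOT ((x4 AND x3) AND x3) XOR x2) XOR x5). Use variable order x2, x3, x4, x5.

(NOT x2 AND NOT x3 AND NOT x4 AND NOT x5) OR (NOT x2 AND NOT x3 AND x4 AND NOT x5) OR (NOT x2 AND x3 AND NOT x4 AND NOT x5) OR (NOT x2 AND x3 AND x4 AND x5) OR (x2 AND NOT x3 AND NOT x4 AND x5) OR (x2 AND NOT x3 AND x4 AND x5) OR (x2 AND x3 AND NOT x4 AND x5) OR (x2 AND x3 AND x4 AND NOT x5)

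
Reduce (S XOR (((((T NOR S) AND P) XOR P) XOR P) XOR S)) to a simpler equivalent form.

By XOR self-cancellation ((E XOR v) XOR v = E) then XOR self-cancellation ((E XOR v) XOR v = E):
= ((T NOR S) AND P)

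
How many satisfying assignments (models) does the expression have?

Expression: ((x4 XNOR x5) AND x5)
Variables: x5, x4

Satisfying assignments: (1,1)
Count: 1 out of 4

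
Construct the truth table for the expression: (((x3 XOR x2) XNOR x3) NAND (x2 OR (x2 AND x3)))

x3 | x2 | Output
----------------
0 | 0 | 1
0 | 1 | 1
1 | 0 | 1
1 | 1 | 1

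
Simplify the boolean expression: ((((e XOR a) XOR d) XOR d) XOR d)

By XOR self-cancellation ((E XOR v) XOR v = E):
= ((e XOR a) XOR d)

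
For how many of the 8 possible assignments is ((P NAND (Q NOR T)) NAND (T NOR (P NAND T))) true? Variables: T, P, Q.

Satisfying assignments: (0,0,0), (0,0,1), (0,1,0), (0,1,1), (1,0,0), (1,0,1), (1,1,0), (1,1,1)
Count: 8 out of 8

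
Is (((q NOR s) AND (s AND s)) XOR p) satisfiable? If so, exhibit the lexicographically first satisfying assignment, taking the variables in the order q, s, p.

q=0, s=0, p=1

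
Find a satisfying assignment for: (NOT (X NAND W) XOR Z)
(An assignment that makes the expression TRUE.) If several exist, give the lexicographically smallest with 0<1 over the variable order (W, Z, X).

W=0, Z=1, X=0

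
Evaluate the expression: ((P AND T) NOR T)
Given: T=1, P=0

Substituting: ((0 AND 1) NOR 1)
= 0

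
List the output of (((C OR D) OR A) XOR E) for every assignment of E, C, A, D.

E | C | A | D | Output
----------------------
0 | 0 | 0 | 0 | 0
0 | 0 | 0 | 1 | 1
0 | 0 | 1 | 0 | 1
0 | 0 | 1 | 1 | 1
0 | 1 | 0 | 0 | 1
0 | 1 | 0 | 1 | 1
0 | 1 | 1 | 0 | 1
0 | 1 | 1 | 1 | 1
1 | 0 | 0 | 0 | 1
1 | 0 | 0 | 1 | 0
1 | 0 | 1 | 0 | 0
1 | 0 | 1 | 1 | 0
1 | 1 | 0 | 0 | 0
1 | 1 | 0 | 1 | 0
1 | 1 | 1 | 0 | 0
1 | 1 | 1 | 1 | 0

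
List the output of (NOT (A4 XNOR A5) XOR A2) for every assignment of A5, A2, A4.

A5 | A2 | A4 | Output
---------------------
0 | 0 | 0 | 0
0 | 0 | 1 | 1
0 | 1 | 0 | 1
0 | 1 | 1 | 0
1 | 0 | 0 | 1
1 | 0 | 1 | 0
1 | 1 | 0 | 0
1 | 1 | 1 | 1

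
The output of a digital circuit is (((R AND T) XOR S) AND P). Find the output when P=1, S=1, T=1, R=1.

Substituting: (((1 AND 1) XOR 1) AND 1)
= 0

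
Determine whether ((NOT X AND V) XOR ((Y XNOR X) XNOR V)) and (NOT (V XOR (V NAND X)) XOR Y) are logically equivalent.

No. Counterexample: with X=0, Y=0, V=1, Expression 1 = 0 but Expression 2 = 1.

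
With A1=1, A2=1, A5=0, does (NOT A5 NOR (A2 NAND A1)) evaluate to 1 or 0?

Substituting: (NOT 0 NOR (1 NAND 1))
= 0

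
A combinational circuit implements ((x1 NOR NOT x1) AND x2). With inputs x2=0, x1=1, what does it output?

Substituting: ((1 NOR NOT 1) AND 0)
= 0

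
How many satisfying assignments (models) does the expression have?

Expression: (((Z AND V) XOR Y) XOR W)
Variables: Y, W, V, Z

Satisfying assignments: (0,0,1,1), (0,1,0,0), (0,1,0,1), (0,1,1,0), (1,0,0,0), (1,0,0,1), (1,0,1,0), (1,1,1,1)
Count: 8 out of 16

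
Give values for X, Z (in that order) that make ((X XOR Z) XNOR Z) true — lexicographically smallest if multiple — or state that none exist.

X=0, Z=0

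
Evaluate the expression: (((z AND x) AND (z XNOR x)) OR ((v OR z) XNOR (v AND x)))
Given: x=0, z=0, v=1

Substituting: (((0 AND 0) AND (0 XNOR 0)) OR ((1 OR 0) XNOR (1 AND 0)))
= 0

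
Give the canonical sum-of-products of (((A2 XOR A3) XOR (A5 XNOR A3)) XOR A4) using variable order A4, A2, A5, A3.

Σm(0, 1, 6, 7, 10, 11, 12, 13) = (NOT A4 AND NOT A2 AND NOT A5 AND NOT A3) OR (NOT A4 AND NOT A2 AND NOT A5 AND A3) OR (NOT A4 AND A2 AND A5 AND NOT A3) OR (NOT A4 AND A2 AND A5 AND A3) OR (A4 AND NOT A2 AND A5 AND NOT A3) OR (A4 AND NOT A2 AND A5 AND A3) OR (A4 AND A2 AND NOT A5 AND NOT A3) OR (A4 AND A2 AND NOT A5 AND A3)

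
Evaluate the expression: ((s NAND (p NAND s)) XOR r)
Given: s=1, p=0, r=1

Substituting: ((1 NAND (0 NAND 1)) XOR 1)
= 1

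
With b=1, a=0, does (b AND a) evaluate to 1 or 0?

Substituting: (1 AND 0)
= 0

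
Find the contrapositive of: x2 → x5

Contrapositive: NOT x5 → NOT x2
Note: A statement and its contrapositive are logically equivalent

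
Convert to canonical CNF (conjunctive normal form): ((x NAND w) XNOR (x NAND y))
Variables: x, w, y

(NOT x OR w OR NOT y) AND (NOT x OR NOT w OR y)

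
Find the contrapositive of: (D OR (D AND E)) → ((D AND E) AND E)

Contrapositive: NOT ((D AND E) AND E) → NOT (D OR (D AND E))
Note: A statement and its contrapositive are logically equivalent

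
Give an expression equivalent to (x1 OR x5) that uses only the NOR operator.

((x1 NOR x5) NOR (x1 NOR x5))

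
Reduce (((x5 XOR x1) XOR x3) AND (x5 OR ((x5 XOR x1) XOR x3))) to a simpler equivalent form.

By absorption (E AND (E OR v) = E):
= ((x5 XOR x1) XOR x3)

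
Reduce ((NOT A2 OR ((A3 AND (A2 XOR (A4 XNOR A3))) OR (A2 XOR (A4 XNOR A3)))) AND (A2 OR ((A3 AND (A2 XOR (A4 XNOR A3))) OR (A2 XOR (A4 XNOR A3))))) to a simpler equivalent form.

By distribution ((E OR v) AND (E OR NOT v) = E) then absorption (E OR (E AND v) = E):
= (A2 XOR (A4 XNOR A3))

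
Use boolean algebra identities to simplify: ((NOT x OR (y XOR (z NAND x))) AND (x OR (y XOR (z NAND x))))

By distribution ((E OR v) AND (E OR NOT v) = E):
= (y XOR (z NAND x))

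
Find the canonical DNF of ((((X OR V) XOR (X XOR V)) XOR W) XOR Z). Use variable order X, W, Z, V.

(NOT X AND NOT W AND Z AND NOT V) OR (NOT X AND NOT W AND Z AND V) OR (NOT X AND W AND NOT Z AND NOT V) OR (NOT X AND W AND NOT Z AND V) OR (X AND NOT W AND NOT Z AND V) OR (X AND NOT W AND Z AND NOT V) OR (X AND W AND NOT Z AND NOT V) OR (X AND W AND Z AND V)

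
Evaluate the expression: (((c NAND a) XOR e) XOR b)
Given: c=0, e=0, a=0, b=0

Substituting: (((0 NAND 0) XOR 0) XOR 0)
= 1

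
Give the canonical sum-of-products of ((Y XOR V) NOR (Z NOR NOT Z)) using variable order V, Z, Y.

Σm(0, 2, 5, 7) = (NOT V AND NOT Z AND NOT Y) OR (NOT V AND Z AND NOT Y) OR (V AND NOT Z AND Y) OR (V AND Z AND Y)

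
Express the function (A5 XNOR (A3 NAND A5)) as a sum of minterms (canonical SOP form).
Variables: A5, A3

Σm(2) = (A5 AND NOT A3)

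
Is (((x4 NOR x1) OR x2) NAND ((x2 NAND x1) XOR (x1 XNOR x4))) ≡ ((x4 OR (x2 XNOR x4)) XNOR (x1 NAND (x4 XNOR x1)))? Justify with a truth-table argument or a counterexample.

No. Counterexample: with x2=0, x4=1, x1=1, Expression 1 = 1 but Expression 2 = 0.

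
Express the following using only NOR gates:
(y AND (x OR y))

((y NOR y) NOR (((x NOR y) NOR (x NOR y)) NOR ((x NOR y) NOR (x NOR y))))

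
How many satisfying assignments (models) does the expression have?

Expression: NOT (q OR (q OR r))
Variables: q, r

Satisfying assignments: (0,0)
Count: 1 out of 4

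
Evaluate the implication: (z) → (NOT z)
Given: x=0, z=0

Antecedent (z) = 0; consequent (NOT z) = 1.
0 → 1 = 1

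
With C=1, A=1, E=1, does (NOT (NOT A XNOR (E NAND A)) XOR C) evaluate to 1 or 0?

Substituting: (NOT (NOT 1 XNOR (1 NAND 1)) XOR 1)
= 1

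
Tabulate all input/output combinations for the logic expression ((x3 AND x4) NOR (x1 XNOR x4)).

x3 | x4 | x1 | Output
---------------------
0 | 0 | 0 | 0
0 | 0 | 1 | 1
0 | 1 | 0 | 1
0 | 1 | 1 | 0
1 | 0 | 0 | 0
1 | 0 | 1 | 1
1 | 1 | 0 | 0
1 | 1 | 1 | 0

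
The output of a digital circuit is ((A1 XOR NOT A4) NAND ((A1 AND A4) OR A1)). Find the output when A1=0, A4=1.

Substituting: ((0 XOR NOT 1) NAND ((0 AND 1) OR 0))
= 1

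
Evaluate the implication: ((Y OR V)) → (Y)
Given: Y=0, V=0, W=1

Antecedent ((Y OR V)) = 0; consequent (Y) = 0.
0 → 0 = 1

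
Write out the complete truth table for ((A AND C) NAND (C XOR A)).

A | C | Output
--------------
0 | 0 | 1
0 | 1 | 1
1 | 0 | 1
1 | 1 | 1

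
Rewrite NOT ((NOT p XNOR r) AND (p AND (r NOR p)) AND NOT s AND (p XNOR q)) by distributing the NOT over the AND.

NOT (NOT p XNOR r) OR NOT (p AND (r NOR p)) OR s OR NOT (p XNOR q)
De Morgan's: NOT(AND of terms) = OR of negations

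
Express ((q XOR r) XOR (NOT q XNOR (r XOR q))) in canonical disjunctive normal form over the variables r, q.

(NOT r AND q) OR (r AND q)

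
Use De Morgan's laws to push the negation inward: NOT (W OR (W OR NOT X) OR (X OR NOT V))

NOT W AND NOT (W OR NOT X) AND NOT (X OR NOT V)
De Morgan's: NOT(OR of terms) = AND of negations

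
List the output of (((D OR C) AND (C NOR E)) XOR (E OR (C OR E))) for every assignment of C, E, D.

C | E | D | Output
------------------
0 | 0 | 0 | 0
0 | 0 | 1 | 1
0 | 1 | 0 | 1
0 | 1 | 1 | 1
1 | 0 | 0 | 1
1 | 0 | 1 | 1
1 | 1 | 0 | 1
1 | 1 | 1 | 1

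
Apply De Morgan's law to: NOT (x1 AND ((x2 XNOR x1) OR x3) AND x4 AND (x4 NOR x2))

NOT x1 OR NOT ((x2 XNOR x1) OR x3) OR NOT x4 OR NOT (x4 NOR x2)
De Morgan's: NOT(AND of terms) = OR of negations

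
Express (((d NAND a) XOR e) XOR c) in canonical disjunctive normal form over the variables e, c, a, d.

(NOT e AND NOT c AND NOT a AND NOT d) OR (NOT e AND NOT c AND NOT a AND d) OR (NOT e AND NOT c AND a AND NOT d) OR (NOT e AND c AND a AND d) OR (e AND NOT c AND a AND d) OR (e AND c AND NOT a AND NOT d) OR (e AND c AND NOT a AND d) OR (e AND c AND a AND NOT d)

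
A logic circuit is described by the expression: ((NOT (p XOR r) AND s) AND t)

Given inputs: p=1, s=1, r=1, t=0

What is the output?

Substituting: ((NOT (1 XOR 1) AND 1) AND 0)
= 0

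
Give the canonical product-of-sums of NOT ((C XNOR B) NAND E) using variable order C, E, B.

ΠM(0, 1, 3, 4, 5, 6) = (C OR E OR B) AND (C OR E OR NOT B) AND (C OR NOT E OR NOT B) AND (NOT C OR E OR B) AND (NOT C OR E OR NOT B) AND (NOT C OR NOT E OR B)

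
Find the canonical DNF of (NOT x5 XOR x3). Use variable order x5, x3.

(NOT x5 AND NOT x3) OR (x5 AND x3)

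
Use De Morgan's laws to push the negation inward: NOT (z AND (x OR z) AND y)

NOT z OR NOT (x OR z) OR NOT y
De Morgan's: NOT(AND of terms) = OR of negations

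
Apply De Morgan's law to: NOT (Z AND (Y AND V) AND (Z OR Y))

NOT Z OR NOT (Y AND V) OR NOT (Z OR Y)
De Morgan's: NOT(AND of terms) = OR of negations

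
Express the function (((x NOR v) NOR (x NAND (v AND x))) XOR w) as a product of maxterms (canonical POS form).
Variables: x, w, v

ΠM(0, 1, 4, 7) = (x OR w OR v) AND (x OR w OR NOT v) AND (NOT x OR w OR v) AND (NOT x OR NOT w OR NOT v)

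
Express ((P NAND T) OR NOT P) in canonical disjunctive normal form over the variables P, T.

(NOT P AND NOT T) OR (NOT P AND T) OR (P AND NOT T)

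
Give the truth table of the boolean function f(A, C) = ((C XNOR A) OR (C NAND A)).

A | C | Output
--------------
0 | 0 | 1
0 | 1 | 1
1 | 0 | 1
1 | 1 | 1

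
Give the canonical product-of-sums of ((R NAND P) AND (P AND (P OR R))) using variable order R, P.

ΠM(0, 2, 3) = (R OR P) AND (NOT R OR P) AND (NOT R OR NOT P)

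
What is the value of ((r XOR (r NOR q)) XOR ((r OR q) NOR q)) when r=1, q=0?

Substituting: ((1 XOR (1 NOR 0)) XOR ((1 OR 0) NOR 0))
= 1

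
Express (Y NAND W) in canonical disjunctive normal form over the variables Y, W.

(NOT Y AND NOT W) OR (NOT Y AND W) OR (Y AND NOT W)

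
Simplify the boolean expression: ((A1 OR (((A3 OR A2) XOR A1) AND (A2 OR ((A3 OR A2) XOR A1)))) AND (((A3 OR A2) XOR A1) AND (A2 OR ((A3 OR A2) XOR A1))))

By absorption (E AND (E OR v) = E) then absorption (E AND (E OR v) = E):
= ((A3 OR A2) XOR A1)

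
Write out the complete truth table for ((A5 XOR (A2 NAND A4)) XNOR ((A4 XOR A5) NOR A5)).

A5 | A4 | A2 | Output
---------------------
0 | 0 | 0 | 1
0 | 0 | 1 | 1
0 | 1 | 0 | 0
0 | 1 | 1 | 1
1 | 0 | 0 | 1
1 | 0 | 1 | 1
1 | 1 | 0 | 1
1 | 1 | 1 | 0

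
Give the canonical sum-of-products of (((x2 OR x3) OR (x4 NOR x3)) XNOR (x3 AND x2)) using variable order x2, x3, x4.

Σm(1, 6, 7) = (NOT x2 AND NOT x3 AND x4) OR (x2 AND x3 AND NOT x4) OR (x2 AND x3 AND x4)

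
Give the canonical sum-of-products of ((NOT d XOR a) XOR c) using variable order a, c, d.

Σm(0, 3, 5, 6) = (NOT a AND NOT c AND NOT d) OR (NOT a AND c AND d) OR (a AND NOT c AND d) OR (a AND c AND NOT d)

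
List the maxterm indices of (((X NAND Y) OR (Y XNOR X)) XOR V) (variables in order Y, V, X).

ΠM(2, 3, 6, 7) = (Y OR NOT V OR X) AND (Y OR NOT V OR NOT X) AND (NOT Y OR NOT V OR X) AND (NOT Y OR NOT V OR NOT X)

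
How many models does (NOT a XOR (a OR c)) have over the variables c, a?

Satisfying assignments: (0,0), (0,1), (1,1)
Count: 3 out of 4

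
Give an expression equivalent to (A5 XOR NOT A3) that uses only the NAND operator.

((A5 NAND (A5 NAND (A3 NAND A3))) NAND ((A3 NAND A3) NAND (A5 NAND (A3 NAND A3))))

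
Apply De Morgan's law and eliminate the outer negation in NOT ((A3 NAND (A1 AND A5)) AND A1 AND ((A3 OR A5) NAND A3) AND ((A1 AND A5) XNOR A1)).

NOT (A3 NAND (A1 AND A5)) OR NOT A1 OR NOT ((A3 OR A5) NAND A3) OR NOT ((A1 AND A5) XNOR A1)
De Morgan's: NOT(AND of terms) = OR of negations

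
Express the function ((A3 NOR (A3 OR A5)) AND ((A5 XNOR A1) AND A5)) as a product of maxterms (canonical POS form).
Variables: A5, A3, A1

ΠM(0, 1, 2, 3, 4, 5, 6, 7) = (A5 OR A3 OR A1) AND (A5 OR A3 OR NOT A1) AND (A5 OR NOT A3 OR A1) AND (A5 OR NOT A3 OR NOT A1) AND (NOT A5 OR A3 OR A1) AND (NOT A5 OR A3 OR NOT A1) AND (NOT A5 OR NOT A3 OR A1) AND (NOT A5 OR NOT A3 OR NOT A1)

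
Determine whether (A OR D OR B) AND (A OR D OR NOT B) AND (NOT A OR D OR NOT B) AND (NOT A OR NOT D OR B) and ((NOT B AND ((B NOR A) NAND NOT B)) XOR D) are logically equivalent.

Yes, they are equivalent — the two output columns agree on all 8 assignments:
A | D | B | Expression 1 | Expression 2
---------------------------------------
0 | 0 | 0 | 0 | 0
0 | 0 | 1 | 0 | 0
0 | 1 | 0 | 1 | 1
0 | 1 | 1 | 1 | 1
1 | 0 | 0 | 1 | 1
1 | 0 | 1 | 0 | 0
1 | 1 | 0 | 0 | 0
1 | 1 | 1 | 1 | 1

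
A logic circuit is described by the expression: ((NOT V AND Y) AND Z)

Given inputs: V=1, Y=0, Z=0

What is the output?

Substituting: ((NOT 1 AND 0) AND 0)
= 0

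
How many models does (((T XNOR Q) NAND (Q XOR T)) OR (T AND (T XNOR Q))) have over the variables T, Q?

Satisfying assignments: (0,0), (0,1), (1,0), (1,1)
Count: 4 out of 4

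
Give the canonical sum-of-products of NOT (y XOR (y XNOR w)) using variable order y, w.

Σm(1, 3) = (NOT y AND w) OR (y AND w)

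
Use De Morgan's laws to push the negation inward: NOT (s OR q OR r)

NOT s AND NOT q AND NOT r
De Morgan's: NOT(OR of terms) = AND of negations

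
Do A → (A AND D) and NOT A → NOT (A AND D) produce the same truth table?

No, Inverse is not equivalent to original (counterexample: A=1, D=0)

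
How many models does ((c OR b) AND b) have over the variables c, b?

Satisfying assignments: (0,1), (1,1)
Count: 2 out of 4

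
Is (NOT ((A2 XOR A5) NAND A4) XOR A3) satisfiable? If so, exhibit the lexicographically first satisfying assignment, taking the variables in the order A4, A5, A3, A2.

A4=0, A5=0, A3=1, A2=0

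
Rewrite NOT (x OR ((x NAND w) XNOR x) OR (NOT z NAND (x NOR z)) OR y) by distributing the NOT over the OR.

NOT x AND NOT ((x NAND w) XNOR x) AND NOT (NOT z NAND (x NOR z)) AND NOT y
De Morgan's: NOT(OR of terms) = AND of negations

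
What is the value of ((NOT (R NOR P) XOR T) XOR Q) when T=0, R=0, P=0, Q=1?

Substituting: ((NOT (0 NOR 0) XOR 0) XOR 1)
= 1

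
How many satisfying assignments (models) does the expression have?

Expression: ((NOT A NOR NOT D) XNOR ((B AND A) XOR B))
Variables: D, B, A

Satisfying assignments: (0,0,0), (0,0,1), (0,1,1), (1,0,0)
Count: 4 out of 8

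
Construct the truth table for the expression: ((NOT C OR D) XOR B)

C | B | D | Output
------------------
0 | 0 | 0 | 1
0 | 0 | 1 | 1
0 | 1 | 0 | 0
0 | 1 | 1 | 0
1 | 0 | 0 | 0
1 | 0 | 1 | 1
1 | 1 | 0 | 1
1 | 1 | 1 | 0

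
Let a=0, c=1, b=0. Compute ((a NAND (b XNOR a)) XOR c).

Substituting: ((0 NAND (0 XNOR 0)) XOR 1)
= 0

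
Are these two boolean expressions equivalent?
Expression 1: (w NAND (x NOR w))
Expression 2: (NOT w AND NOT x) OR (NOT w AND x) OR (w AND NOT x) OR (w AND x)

Yes, they are equivalent — the two output columns agree on all 4 assignments:
w | x | Expression 1 | Expression 2
-----------------------------------
0 | 0 | 1 | 1
0 | 1 | 1 | 1
1 | 0 | 1 | 1
1 | 1 | 1 | 1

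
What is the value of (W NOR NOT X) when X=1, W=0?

Substituting: (0 NOR NOT 1)
= 1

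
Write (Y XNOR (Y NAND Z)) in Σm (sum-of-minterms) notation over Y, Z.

Σm(2) = (Y AND NOT Z)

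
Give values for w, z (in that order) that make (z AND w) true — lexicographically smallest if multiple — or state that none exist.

w=1, z=1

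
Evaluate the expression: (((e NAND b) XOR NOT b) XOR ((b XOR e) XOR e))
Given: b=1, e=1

Substituting: (((1 NAND 1) XOR NOT 1) XOR ((1 XOR 1) XOR 1))
= 1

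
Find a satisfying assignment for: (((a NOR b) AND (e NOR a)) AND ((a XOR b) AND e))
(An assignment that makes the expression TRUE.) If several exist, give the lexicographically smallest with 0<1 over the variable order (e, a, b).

UNSATISFIABLE - no assignment makes this expression true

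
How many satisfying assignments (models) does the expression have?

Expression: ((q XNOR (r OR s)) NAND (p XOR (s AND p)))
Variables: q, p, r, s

Satisfying assignments: (0,0,0,0), (0,0,0,1), (0,0,1,0), (0,0,1,1), (0,1,0,1), (0,1,1,0), (0,1,1,1), (1,0,0,0), (1,0,0,1), (1,0,1,0), (1,0,1,1), (1,1,0,0), (1,1,0,1), (1,1,1,1)
Count: 14 out of 16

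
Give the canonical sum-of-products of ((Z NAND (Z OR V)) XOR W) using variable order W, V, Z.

Σm(0, 2, 5, 7) = (NOT W AND NOT V AND NOT Z) OR (NOT W AND V AND NOT Z) OR (W AND NOT V AND Z) OR (W AND V AND Z)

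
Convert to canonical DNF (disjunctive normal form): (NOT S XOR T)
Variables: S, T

(NOT S AND NOT T) OR (S AND T)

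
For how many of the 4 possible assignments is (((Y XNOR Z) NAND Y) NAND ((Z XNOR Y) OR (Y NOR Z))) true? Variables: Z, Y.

Satisfying assignments: (0,1), (1,0), (1,1)
Count: 3 out of 4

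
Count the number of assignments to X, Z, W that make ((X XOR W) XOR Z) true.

Satisfying assignments: (0,0,1), (0,1,0), (1,0,0), (1,1,1)
Count: 4 out of 8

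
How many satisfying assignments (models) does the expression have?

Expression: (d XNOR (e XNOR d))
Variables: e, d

Satisfying assignments: (1,0), (1,1)
Count: 2 out of 4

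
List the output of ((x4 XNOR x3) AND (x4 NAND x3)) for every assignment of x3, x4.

x3 | x4 | Output
----------------
0 | 0 | 1
0 | 1 | 0
1 | 0 | 0
1 | 1 | 0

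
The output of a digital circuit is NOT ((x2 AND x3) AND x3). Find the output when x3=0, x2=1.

Substituting: NOT ((1 AND 0) AND 0)
= 1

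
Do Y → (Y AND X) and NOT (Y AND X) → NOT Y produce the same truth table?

Yes, Contrapositive is always equivalent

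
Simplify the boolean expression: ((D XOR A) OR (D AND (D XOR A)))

By absorption (E OR (E AND v) = E):
= (D XOR A)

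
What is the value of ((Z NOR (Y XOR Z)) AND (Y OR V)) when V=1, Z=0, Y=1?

Substituting: ((0 NOR (1 XOR 0)) AND (1 OR 1))
= 0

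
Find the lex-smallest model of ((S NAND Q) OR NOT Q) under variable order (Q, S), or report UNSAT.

Q=0, S=0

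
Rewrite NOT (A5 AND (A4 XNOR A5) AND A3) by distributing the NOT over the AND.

NOT A5 OR NOT (A4 XNOR A5) OR NOT A3
De Morgan's: NOT(AND of terms) = OR of negations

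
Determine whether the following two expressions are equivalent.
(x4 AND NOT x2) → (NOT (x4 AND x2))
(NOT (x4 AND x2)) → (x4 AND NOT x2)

No, Converse is not equivalent to original (counterexample: x2=0, x4=0, x5=0)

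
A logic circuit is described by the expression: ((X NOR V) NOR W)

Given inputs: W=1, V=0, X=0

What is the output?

Substituting: ((0 NOR 0) NOR 1)
= 0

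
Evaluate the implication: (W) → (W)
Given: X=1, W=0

Antecedent (W) = 0; consequent (W) = 0.
0 → 0 = 1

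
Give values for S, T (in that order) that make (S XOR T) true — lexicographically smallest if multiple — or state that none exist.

S=0, T=1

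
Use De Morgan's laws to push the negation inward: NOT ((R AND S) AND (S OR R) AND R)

NOT (R AND S) OR NOT (S OR R) OR NOT R
De Morgan's: NOT(AND of terms) = OR of negations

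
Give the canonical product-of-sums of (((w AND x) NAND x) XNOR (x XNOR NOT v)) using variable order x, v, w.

ΠM(0, 1, 5, 6) = (x OR v OR w) AND (x OR v OR NOT w) AND (NOT x OR v OR NOT w) AND (NOT x OR NOT v OR w)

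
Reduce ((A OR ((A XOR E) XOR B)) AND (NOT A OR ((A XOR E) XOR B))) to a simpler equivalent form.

By distribution ((E OR v) AND (E OR NOT v) = E):
= ((A XOR E) XOR B)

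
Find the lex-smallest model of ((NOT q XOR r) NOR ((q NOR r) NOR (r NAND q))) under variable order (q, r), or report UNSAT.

q=0, r=1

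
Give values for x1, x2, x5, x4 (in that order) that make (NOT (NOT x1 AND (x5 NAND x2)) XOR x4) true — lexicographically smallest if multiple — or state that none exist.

x1=0, x2=0, x5=0, x4=1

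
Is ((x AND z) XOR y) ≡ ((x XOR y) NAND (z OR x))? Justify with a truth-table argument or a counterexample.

No. Counterexample: with z=0, y=0, x=0, Expression 1 = 0 but Expression 2 = 1.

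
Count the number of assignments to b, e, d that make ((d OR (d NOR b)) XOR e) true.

Satisfying assignments: (0,0,0), (0,0,1), (1,0,1), (1,1,0)
Count: 4 out of 8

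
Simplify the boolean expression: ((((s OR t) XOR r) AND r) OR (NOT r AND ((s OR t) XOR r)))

By distribution ((E AND v) OR (E AND NOT v) = E):
= ((s OR t) XOR r)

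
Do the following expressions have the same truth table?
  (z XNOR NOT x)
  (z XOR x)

Yes, they are equivalent — the two output columns agree on all 4 assignments:
z | x | Expression 1 | Expression 2
-----------------------------------
0 | 0 | 0 | 0
0 | 1 | 1 | 1
1 | 0 | 1 | 1
1 | 1 | 0 | 0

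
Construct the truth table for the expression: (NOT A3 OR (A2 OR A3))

A3 | A2 | Output
----------------
0 | 0 | 1
0 | 1 | 1
1 | 0 | 1
1 | 1 | 1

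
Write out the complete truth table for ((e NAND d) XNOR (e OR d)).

d | e | Output
--------------
0 | 0 | 0
0 | 1 | 1
1 | 0 | 1
1 | 1 | 0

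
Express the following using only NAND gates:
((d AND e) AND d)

((((d NAND e) NAND (d NAND e)) NAND d) NAND (((d NAND e) NAND (d NAND e)) NAND d))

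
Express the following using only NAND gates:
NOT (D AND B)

(((D NAND B) NAND (D NAND B)) NAND ((D NAND B) NAND (D NAND B)))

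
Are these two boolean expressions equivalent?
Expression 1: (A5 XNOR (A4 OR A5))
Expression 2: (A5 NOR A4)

No. Counterexample: with A4=0, A5=1, Expression 1 = 1 but Expression 2 = 0.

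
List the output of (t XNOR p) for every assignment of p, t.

p | t | Output
--------------
0 | 0 | 1
0 | 1 | 0
1 | 0 | 0
1 | 1 | 1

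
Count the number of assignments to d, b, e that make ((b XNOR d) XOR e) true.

Satisfying assignments: (0,0,0), (0,1,1), (1,0,1), (1,1,0)
Count: 4 out of 8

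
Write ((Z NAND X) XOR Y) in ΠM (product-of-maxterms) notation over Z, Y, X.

ΠM(2, 3, 5, 6) = (Z OR NOT Y OR X) AND (Z OR NOT Y OR NOT X) AND (NOT Z OR Y OR NOT X) AND (NOT Z OR NOT Y OR X)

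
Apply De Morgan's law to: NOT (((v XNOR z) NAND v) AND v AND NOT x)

NOT ((v XNOR z) NAND v) OR NOT v OR x
De Morgan's: NOT(AND of terms) = OR of negations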